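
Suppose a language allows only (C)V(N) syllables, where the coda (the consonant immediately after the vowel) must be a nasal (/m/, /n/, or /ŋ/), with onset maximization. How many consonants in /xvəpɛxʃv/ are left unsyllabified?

4

Under (C)V(N), the unsyllabifiable consonants are /x/, /x/, /ʃ/, /v/ (only a nasal (/m/, /n/, or /ŋ/) is licensed in coda position; onsets are limited to one consonant).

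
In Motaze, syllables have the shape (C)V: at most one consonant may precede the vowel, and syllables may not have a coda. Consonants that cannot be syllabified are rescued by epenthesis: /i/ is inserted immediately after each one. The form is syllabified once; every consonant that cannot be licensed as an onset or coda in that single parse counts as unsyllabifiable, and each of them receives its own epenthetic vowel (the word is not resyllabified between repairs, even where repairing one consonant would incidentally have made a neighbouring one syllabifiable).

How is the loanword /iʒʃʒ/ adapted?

iʒiʃiʒi

Under (C)V, the unsyllabifiable consonants are /ʒ/, /ʃ/, /ʒ/ (no codas are permitted; onsets are limited to one consonant).
Inserting the epenthetic vowel yields /ʒ/ → /ʒi/, /ʃ/ → /ʃi/, /ʒ/ → /ʒi/.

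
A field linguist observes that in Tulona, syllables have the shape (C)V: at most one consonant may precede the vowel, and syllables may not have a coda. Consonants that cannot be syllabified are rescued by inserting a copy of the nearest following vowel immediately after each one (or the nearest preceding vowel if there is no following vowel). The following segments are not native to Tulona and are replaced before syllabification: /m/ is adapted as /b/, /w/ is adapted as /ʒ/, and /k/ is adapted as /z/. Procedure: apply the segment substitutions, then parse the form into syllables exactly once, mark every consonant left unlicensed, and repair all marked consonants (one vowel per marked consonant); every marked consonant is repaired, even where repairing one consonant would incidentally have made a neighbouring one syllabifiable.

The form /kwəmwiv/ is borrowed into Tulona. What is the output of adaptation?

Substitution: /k/ → /z/, /w/ → /ʒ/, /m/ → /b/, giving /zʒəbʒiv/.
Under (C)V, the unsyllabifiable consonants are /z/, /b/, /v/ (no codas are permitted; onsets are limited to one consonant).
Epenthesis after each stranded consonant: /z/ → /zə/, /b/ → /bi/, /v/ → /vi/.

zəʒəbiʒivi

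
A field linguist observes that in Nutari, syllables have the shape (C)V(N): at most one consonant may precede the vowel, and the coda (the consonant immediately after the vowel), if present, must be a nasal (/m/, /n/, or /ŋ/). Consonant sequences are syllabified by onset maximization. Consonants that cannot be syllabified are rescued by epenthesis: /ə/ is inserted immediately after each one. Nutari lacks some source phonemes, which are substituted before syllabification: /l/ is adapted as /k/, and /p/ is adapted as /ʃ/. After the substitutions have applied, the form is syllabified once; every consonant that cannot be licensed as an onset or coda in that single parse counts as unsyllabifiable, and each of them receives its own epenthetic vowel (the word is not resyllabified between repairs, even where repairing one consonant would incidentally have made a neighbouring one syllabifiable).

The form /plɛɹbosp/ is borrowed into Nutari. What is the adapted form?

ʃəkɛɹəbosəʃə

Substitution: /p/ → /ʃ/, /l/ → /k/, giving /ʃkɛɹbosʃ/.
Under (C)V(N), the unsyllabifiable consonants are /ʃ/, /ɹ/, /s/, /ʃ/ (only a nasal (/m/, /n/, or /ŋ/) is licensed in coda position; onsets are limited to one consonant).
Each unlicensed consonant becomes the onset of a new syllable: /ʃ/ → /ʃə/, /ɹ/ → /ɹə/, /s/ → /sə/, /ʃ/ → /ʃə/.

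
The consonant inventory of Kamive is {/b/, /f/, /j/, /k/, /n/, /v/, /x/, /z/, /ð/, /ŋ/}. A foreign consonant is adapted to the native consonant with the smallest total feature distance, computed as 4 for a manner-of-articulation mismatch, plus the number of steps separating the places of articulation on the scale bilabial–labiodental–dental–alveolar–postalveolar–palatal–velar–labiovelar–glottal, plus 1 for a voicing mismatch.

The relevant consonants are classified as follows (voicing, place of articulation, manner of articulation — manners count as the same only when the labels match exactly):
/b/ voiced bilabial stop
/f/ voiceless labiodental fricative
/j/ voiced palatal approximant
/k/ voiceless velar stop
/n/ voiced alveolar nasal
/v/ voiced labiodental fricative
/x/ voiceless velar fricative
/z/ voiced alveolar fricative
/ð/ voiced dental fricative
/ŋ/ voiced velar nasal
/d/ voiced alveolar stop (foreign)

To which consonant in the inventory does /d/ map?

b

/b/ is closest: same manner (stop), place distance 3 (alveolar→bilabial), same voicing; total 3. Next closest is /k/ at distance 4.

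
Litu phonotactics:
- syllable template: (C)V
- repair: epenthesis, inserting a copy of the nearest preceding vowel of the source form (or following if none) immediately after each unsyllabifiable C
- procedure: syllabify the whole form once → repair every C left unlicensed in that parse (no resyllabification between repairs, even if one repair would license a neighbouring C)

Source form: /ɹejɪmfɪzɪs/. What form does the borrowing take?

ɹejɪmɪfɪzɪsɪ

The consonants /m/, /s/ cannot be parsed into a legal (C)V syllable (no codas are permitted; onsets are limited to one consonant).
Inserting the epenthetic vowel yields /m/ → /mɪ/, /s/ → /sɪ/.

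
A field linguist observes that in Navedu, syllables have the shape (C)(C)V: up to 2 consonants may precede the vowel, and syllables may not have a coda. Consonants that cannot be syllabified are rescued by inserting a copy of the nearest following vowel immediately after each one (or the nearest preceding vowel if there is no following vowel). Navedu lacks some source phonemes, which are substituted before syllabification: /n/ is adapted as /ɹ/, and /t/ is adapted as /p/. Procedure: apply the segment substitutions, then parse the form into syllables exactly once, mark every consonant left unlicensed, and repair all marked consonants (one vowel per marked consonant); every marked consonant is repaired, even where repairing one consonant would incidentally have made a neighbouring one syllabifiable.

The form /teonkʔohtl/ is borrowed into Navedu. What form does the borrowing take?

peoɹokʔohopolo

Substitution: /t/ → /p/, /n/ → /ɹ/, giving /peoɹkʔohpl/.
The consonants /ɹ/, /h/, /p/, /l/ cannot be parsed into a legal (C)(C)V syllable (no codas are permitted; onsets may contain at most 2 consonants).
Inserting the epenthetic vowel yields /ɹ/ → /ɹo/, /h/ → /ho/, /p/ → /po/, /l/ → /lo/.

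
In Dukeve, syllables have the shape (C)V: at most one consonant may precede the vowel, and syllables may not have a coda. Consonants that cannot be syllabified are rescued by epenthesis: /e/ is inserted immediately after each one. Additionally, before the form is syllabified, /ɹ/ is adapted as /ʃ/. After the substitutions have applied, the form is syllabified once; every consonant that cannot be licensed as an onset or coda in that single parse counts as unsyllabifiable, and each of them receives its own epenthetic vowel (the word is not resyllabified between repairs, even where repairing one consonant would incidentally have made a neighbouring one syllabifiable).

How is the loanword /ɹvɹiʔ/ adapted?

Substitution: /ɹ/ → /ʃ/, giving /ʃvʃiʔ/.
Syllabifying with onset maximization leaves /ʃ/, /v/, /ʔ/ stranded (no codas are permitted; onsets are limited to one consonant).
Inserting the epenthetic vowel yields /ʃ/ → /ʃe/, /v/ → /ve/, /ʔ/ → /ʔe/.

ʃeveʃiʔe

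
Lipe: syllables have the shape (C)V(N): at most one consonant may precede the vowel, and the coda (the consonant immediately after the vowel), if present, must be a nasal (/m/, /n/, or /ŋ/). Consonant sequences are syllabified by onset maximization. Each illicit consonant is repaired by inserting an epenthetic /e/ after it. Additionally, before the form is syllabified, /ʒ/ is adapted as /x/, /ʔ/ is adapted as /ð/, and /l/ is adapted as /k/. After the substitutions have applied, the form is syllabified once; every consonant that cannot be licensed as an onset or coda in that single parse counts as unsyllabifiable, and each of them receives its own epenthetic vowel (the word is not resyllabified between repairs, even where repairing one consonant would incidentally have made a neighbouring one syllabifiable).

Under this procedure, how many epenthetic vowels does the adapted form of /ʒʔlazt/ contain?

After substitution the input is /xðkazt/.
The unsyllabifiable consonants are /x/, /ð/, /z/, /t/; each receives one epenthetic vowel.

4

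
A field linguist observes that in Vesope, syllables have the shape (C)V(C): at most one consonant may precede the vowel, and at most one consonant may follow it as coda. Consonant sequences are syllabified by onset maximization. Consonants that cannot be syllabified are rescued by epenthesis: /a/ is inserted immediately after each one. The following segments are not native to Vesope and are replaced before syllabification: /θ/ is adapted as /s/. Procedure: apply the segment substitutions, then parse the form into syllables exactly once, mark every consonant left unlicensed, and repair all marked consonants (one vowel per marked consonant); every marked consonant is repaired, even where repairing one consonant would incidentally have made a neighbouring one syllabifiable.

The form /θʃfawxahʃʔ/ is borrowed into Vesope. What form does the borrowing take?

Substitution: /θ/ → /s/, giving /sʃfawxahʃʔ/.
Syllabifying with onset maximization leaves /s/, /ʃ/, /ʃ/, /ʔ/ stranded (at most one coda consonant is licensed; onsets are limited to one consonant).
Epenthesis after each stranded consonant: /s/ → /sa/, /ʃ/ → /ʃa/, /ʃ/ → /ʃa/, /ʔ/ → /ʔa/.

saʃafawxahʃaʔa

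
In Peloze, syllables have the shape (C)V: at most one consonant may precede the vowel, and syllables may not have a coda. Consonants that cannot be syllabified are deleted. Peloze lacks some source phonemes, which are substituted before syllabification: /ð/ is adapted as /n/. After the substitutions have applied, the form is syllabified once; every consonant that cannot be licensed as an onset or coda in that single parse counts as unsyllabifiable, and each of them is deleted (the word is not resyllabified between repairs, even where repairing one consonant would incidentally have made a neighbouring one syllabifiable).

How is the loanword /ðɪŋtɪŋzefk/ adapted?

nɪtɪze

Substitution: /ð/ → /n/, giving /nɪŋtɪŋzefk/.
Under (C)V, the unsyllabifiable consonants are /ŋ/, /ŋ/, /f/, /k/ (no codas are permitted; onsets are limited to one consonant).
Deletion applies to /ŋ/, /ŋ/, /f/, /k/.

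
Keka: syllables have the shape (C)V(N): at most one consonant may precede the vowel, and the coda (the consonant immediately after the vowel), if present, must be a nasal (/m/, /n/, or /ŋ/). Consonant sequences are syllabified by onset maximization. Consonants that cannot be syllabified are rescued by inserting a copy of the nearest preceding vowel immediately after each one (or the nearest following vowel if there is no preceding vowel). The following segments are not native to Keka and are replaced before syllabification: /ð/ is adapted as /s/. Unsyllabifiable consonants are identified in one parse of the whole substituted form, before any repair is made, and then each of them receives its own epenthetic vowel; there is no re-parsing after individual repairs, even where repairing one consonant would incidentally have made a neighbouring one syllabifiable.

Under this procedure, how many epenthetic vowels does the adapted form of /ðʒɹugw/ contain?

4

After substitution the input is /sʒɹugw/.
The unsyllabifiable consonants are /s/, /ʒ/, /g/, /w/; each receives one epenthetic vowel.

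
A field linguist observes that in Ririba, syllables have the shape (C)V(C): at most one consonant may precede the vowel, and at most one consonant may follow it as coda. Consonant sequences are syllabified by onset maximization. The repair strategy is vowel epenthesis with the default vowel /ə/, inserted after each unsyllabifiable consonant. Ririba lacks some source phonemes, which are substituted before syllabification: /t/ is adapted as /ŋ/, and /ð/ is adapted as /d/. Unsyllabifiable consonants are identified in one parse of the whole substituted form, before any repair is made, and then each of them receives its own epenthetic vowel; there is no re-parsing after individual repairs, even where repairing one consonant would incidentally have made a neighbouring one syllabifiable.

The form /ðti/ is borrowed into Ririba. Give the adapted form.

dəŋi

Substitution: /ð/ → /d/, /t/ → /ŋ/, giving /dŋi/.
Under (C)V(C), the unsyllabifiable consonants are /d/ (at most one coda consonant is licensed; onsets are limited to one consonant).
Inserting the epenthetic vowel yields /d/ → /də/.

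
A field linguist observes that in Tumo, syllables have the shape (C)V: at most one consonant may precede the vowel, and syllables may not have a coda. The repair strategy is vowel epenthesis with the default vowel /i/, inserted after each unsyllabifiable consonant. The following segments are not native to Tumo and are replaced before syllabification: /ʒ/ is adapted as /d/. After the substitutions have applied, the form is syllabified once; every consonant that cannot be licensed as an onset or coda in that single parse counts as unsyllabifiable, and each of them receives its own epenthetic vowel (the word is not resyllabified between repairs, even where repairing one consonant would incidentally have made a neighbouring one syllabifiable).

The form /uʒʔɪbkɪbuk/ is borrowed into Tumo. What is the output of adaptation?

udiʔɪbikɪbuki

Substitution: /ʒ/ → /d/, giving /udʔɪbkɪbuk/.
Under (C)V, the unsyllabifiable consonants are /d/, /b/, /k/ (no codas are permitted; onsets are limited to one consonant).
Inserting the epenthetic vowel yields /d/ → /di/, /b/ → /bi/, /k/ → /ki/.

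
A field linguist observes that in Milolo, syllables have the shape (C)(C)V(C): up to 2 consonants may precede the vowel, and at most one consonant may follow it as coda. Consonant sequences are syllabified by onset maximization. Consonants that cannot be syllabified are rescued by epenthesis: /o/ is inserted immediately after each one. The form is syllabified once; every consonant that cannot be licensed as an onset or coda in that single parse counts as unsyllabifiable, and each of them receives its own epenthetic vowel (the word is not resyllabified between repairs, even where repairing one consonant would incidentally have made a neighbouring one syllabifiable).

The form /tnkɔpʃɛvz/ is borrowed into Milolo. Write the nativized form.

tonkɔpʃɛvzo

The consonants /t/, /z/ cannot be parsed into a legal (C)(C)V(C) syllable (at most one coda consonant is licensed; onsets may contain at most 2 consonants).
Epenthesis after each stranded consonant: /t/ → /to/, /z/ → /zo/.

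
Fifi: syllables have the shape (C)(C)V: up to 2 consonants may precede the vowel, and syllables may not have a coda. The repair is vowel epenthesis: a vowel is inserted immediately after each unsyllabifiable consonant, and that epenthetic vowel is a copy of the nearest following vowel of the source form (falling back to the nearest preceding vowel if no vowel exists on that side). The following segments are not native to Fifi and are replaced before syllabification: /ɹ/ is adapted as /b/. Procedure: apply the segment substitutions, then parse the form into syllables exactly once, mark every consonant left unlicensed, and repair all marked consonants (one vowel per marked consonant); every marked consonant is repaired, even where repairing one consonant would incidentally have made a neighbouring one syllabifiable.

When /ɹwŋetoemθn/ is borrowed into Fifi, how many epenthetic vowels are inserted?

4

After substitution the input is /bwŋetoemθn/.
The unsyllabifiable consonants are /b/, /m/, /θ/, /n/; each receives one epenthetic vowel.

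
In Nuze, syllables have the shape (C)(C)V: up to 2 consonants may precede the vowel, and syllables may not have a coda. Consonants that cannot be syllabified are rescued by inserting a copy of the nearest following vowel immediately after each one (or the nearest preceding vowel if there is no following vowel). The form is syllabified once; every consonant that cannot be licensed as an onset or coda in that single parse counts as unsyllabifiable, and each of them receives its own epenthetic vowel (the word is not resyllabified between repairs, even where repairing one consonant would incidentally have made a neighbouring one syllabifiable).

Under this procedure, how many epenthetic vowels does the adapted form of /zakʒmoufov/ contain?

The unsyllabifiable consonants are /k/, /v/; each receives one epenthetic vowel.

2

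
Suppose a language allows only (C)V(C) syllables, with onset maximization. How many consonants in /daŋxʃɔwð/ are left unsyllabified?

2

Syllabifying with onset maximization leaves /x/, /ð/ stranded (at most one coda consonant is licensed; onsets are limited to one consonant).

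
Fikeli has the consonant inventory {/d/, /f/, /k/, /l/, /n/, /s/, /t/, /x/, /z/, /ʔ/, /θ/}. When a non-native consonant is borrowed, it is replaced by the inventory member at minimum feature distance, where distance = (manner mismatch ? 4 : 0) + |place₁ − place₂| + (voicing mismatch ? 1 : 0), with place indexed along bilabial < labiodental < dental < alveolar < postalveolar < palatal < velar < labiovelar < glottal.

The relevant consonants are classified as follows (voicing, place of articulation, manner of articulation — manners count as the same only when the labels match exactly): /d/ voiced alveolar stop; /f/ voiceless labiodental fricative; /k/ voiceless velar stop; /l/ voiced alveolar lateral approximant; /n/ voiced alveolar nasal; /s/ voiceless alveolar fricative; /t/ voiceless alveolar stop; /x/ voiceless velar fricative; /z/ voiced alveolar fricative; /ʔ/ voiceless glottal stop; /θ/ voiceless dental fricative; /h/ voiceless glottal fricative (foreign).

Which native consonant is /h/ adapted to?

/x/ is closest: same manner (fricative), place distance 2 (glottal→velar), same voicing; total 2. Next closest is /ʔ/ at distance 4.

x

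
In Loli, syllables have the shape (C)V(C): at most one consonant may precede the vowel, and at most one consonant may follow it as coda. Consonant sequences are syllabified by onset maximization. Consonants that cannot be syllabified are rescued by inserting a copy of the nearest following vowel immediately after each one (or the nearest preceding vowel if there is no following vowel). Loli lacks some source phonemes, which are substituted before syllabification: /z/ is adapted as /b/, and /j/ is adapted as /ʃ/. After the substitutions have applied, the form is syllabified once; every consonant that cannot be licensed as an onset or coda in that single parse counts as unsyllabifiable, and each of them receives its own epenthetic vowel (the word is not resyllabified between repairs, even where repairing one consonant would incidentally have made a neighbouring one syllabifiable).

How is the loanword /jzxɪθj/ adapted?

ʃɪbɪxɪθʃɪ

Substitution: /j/ → /ʃ/, /z/ → /b/, giving /ʃbxɪθʃ/.
Under (C)V(C), the unsyllabifiable consonants are /ʃ/, /b/, /ʃ/ (at most one coda consonant is licensed; onsets are limited to one consonant).
Inserting the epenthetic vowel yields /ʃ/ → /ʃɪ/, /b/ → /bɪ/, /ʃ/ → /ʃɪ/.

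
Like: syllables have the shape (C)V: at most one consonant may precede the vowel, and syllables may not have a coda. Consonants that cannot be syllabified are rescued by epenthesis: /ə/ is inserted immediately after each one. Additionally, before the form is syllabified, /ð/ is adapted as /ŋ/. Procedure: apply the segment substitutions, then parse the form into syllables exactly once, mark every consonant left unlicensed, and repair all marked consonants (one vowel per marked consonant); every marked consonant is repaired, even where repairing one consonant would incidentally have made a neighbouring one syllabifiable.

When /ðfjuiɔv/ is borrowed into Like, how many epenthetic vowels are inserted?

After substitution the input is /ŋfjuiɔv/.
The unsyllabifiable consonants are /ŋ/, /f/, /v/; each receives one epenthetic vowel.

3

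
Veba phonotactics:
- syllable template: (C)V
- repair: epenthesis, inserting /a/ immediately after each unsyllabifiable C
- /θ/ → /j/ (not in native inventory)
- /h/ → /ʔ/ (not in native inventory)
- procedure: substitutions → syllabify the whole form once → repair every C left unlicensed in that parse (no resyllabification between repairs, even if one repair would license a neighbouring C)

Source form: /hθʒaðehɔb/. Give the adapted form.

Substitution: /h/ → /ʔ/, /θ/ → /j/, giving /ʔjʒaðeʔɔb/.
Under (C)V, the unsyllabifiable consonants are /ʔ/, /j/, /b/ (no codas are permitted; onsets are limited to one consonant).
Inserting the epenthetic vowel yields /ʔ/ → /ʔa/, /j/ → /ja/, /b/ → /ba/.

ʔajaʒaðeʔɔba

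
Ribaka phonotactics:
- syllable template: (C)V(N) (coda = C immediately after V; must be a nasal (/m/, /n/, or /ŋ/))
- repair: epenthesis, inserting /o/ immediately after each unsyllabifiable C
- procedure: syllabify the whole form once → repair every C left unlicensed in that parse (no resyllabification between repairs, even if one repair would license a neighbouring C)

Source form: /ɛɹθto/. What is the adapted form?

Under (C)V(N), the unsyllabifiable consonants are /ɹ/, /θ/ (only a nasal (/m/, /n/, or /ŋ/) is licensed in coda position; onsets are limited to one consonant).
Each unlicensed consonant becomes the onset of a new syllable: /ɹ/ → /ɹo/, /θ/ → /θo/.

ɛɹoθoto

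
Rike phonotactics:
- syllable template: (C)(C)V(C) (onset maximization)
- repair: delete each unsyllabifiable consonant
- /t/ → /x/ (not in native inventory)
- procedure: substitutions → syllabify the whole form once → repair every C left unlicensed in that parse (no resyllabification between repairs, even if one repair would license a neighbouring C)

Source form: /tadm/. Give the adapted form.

Substitution: /t/ → /x/, giving /xadm/.
The consonants /m/ cannot be parsed into a legal (C)(C)V(C) syllable (at most one coda consonant is licensed; onsets may contain at most 2 consonants).
Deletion applies to /m/.

xad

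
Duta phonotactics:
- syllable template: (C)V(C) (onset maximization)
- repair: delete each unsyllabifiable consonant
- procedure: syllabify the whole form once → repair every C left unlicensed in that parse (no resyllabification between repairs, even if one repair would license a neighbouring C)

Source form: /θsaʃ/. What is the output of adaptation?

saʃ

Under (C)V(C), the unsyllabifiable consonants are /θ/ (at most one coda consonant is licensed; onsets are limited to one consonant).
Deletion applies to /θ/.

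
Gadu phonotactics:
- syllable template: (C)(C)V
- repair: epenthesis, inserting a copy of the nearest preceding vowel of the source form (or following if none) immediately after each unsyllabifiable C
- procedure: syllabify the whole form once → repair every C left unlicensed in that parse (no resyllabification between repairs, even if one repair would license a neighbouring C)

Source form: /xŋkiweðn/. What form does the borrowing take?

Syllabifying with onset maximization leaves /x/, /ð/, /n/ stranded (no codas are permitted; onsets may contain at most 2 consonants).
Each unlicensed consonant becomes the onset of a new syllable: /x/ → /xi/, /ð/ → /ðe/, /n/ → /ne/.

xiŋkiweðene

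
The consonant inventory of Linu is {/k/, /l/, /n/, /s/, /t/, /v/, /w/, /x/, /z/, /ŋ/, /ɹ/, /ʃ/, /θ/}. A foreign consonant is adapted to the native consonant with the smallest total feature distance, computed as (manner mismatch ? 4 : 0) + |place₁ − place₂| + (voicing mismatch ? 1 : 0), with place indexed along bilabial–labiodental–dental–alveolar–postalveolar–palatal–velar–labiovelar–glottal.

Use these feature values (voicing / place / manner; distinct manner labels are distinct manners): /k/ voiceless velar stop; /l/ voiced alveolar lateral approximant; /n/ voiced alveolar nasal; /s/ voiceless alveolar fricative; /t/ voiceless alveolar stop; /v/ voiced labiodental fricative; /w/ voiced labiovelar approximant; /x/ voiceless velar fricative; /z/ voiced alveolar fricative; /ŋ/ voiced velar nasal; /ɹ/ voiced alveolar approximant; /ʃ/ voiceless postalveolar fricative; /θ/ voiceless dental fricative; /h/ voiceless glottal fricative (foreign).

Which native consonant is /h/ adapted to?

/x/ is closest: same manner (fricative), place distance 2 (glottal→velar), same voicing; total 2. Next closest is /ʃ/ at distance 4.

x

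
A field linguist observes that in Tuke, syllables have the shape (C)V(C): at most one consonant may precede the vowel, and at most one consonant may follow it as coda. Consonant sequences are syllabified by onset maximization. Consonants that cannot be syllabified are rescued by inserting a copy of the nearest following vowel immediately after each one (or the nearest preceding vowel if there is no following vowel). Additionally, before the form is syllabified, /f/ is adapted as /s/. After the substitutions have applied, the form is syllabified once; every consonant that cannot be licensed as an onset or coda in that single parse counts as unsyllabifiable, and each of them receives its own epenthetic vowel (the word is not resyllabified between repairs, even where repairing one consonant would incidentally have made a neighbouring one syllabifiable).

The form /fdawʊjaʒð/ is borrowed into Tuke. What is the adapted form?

Substitution: /f/ → /s/, giving /sdawʊjaʒð/.
The consonants /s/, /ð/ cannot be parsed into a legal (C)V(C) syllable (at most one coda consonant is licensed; onsets are limited to one consonant).
Inserting the epenthetic vowel yields /s/ → /sa/, /ð/ → /ða/.

sadawʊjaʒða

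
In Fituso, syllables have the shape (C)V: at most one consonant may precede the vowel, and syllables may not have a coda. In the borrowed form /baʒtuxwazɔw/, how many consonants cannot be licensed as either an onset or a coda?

3

Syllabifying with onset maximization leaves /ʒ/, /x/, /w/ stranded (no codas are permitted; onsets are limited to one consonant).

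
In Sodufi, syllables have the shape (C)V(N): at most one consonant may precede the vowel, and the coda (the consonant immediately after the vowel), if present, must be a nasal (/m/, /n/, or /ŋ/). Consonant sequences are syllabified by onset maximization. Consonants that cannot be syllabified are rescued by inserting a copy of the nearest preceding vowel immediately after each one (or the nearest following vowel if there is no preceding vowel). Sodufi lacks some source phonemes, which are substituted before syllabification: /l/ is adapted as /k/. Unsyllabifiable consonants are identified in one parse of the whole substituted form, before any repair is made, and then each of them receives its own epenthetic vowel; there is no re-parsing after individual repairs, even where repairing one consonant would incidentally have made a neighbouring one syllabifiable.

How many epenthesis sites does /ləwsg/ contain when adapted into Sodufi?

3

After substitution the input is /kəwsg/.
The unsyllabifiable consonants are /w/, /s/, /g/; each receives one epenthetic vowel.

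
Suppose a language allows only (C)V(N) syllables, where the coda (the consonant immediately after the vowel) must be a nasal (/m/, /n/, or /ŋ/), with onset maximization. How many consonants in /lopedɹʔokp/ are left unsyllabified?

4

Under (C)V(N), the unsyllabifiable consonants are /d/, /ɹ/, /k/, /p/ (only a nasal (/m/, /n/, or /ŋ/) is licensed in coda position; onsets are limited to one consonant).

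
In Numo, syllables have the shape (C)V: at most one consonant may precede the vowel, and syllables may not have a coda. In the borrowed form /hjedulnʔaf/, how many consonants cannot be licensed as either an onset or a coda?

4

The consonants /h/, /l/, /n/, /f/ cannot be parsed into a legal (C)V syllable (no codas are permitted; onsets are limited to one consonant).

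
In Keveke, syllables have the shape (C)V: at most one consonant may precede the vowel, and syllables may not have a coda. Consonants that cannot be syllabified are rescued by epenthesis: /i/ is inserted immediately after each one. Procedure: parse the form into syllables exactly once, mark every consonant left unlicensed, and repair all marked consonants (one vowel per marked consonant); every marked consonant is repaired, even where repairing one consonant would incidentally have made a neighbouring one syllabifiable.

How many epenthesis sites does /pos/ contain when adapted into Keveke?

1

The unsyllabifiable consonants are /s/; each receives one epenthetic vowel.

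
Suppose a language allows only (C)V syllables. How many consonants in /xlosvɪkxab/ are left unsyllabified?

The consonants /x/, /s/, /k/, /b/ cannot be parsed into a legal (C)V syllable (no codas are permitted; onsets are limited to one consonant).

4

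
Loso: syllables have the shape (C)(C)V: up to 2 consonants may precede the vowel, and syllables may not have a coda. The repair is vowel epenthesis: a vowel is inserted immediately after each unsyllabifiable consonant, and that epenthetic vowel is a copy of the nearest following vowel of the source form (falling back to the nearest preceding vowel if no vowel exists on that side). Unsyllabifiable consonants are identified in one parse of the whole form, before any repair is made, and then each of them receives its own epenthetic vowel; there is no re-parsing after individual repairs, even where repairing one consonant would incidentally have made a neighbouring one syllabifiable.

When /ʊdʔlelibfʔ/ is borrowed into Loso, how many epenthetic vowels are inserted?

The unsyllabifiable consonants are /d/, /b/, /f/, /ʔ/; each receives one epenthetic vowel.

4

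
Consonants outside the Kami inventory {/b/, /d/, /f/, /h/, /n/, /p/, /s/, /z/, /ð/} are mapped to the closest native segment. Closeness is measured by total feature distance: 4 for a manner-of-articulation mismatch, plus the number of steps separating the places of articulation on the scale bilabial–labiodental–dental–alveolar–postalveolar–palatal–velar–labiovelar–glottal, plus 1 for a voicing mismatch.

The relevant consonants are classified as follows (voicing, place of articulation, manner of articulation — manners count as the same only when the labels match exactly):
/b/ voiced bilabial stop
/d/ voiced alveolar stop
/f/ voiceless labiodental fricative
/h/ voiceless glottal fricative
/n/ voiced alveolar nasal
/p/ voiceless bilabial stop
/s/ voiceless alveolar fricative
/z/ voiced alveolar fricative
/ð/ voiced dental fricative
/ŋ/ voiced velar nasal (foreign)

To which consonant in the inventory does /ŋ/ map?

n

/n/ is closest: same manner (nasal), place distance 3 (velar→alveolar), same voicing; total 3. Next closest is /d/ at distance 7.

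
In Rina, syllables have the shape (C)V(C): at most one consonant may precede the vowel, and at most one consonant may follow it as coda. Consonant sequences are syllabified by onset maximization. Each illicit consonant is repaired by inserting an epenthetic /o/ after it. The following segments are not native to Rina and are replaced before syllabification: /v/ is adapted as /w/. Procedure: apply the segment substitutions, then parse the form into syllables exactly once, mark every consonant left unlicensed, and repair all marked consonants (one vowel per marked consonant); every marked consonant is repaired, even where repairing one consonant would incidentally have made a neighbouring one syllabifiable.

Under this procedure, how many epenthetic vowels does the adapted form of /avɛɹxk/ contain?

2

After substitution the input is /awɛɹxk/.
The unsyllabifiable consonants are /x/, /k/; each receives one epenthetic vowel.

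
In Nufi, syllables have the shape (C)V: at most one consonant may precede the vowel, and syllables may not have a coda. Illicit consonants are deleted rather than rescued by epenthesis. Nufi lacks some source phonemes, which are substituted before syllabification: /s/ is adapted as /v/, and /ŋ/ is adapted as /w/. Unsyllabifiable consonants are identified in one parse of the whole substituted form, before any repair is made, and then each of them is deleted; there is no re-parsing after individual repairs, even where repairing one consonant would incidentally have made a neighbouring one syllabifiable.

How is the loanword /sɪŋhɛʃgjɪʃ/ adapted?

Substitution: /s/ → /v/, /ŋ/ → /w/, giving /vɪwhɛʃgjɪʃ/.
Under (C)V, the unsyllabifiable consonants are /w/, /ʃ/, /g/, /ʃ/ (no codas are permitted; onsets are limited to one consonant).
Deletion applies to /w/, /ʃ/, /g/, /ʃ/.

vɪhɛjɪ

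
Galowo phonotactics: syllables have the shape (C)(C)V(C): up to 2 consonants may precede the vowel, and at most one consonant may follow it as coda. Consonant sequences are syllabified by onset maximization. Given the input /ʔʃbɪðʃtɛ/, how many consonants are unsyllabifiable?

1

The consonants /ʔ/ cannot be parsed into a legal (C)(C)V(C) syllable (at most one coda consonant is licensed; onsets may contain at most 2 consonants).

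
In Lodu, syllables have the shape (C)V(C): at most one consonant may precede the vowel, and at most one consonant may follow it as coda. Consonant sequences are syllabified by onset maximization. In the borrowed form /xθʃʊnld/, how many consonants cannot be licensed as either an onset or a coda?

4

The consonants /x/, /θ/, /l/, /d/ cannot be parsed into a legal (C)V(C) syllable (at most one coda consonant is licensed; onsets are limited to one consonant).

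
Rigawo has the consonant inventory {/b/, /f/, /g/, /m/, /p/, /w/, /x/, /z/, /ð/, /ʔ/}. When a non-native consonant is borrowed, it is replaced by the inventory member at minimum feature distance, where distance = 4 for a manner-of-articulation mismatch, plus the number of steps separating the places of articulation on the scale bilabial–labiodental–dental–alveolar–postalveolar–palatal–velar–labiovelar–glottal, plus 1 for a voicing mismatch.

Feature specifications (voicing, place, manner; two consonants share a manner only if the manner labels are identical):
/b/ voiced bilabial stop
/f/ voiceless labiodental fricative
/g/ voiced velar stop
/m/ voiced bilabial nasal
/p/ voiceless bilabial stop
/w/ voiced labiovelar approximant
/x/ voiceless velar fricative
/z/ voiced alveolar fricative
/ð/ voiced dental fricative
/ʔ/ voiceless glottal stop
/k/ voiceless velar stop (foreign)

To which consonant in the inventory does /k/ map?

g

/g/ is closest: same manner (stop), place distance 0 (velar→velar), voicing differs (+1); total 1. Next closest is /ʔ/ at distance 2.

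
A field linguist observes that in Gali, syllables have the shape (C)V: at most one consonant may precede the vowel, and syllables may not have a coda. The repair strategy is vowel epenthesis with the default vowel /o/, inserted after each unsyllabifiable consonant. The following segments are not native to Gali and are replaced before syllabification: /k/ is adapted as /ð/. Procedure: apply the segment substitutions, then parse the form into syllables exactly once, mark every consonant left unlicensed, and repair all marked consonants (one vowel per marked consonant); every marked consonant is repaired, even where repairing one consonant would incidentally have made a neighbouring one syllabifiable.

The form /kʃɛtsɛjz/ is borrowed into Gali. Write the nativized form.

ðoʃɛtosɛjozo

Substitution: /k/ → /ð/, giving /ðʃɛtsɛjz/.
The consonants /ð/, /t/, /j/, /z/ cannot be parsed into a legal (C)V syllable (no codas are permitted; onsets are limited to one consonant).
Inserting the epenthetic vowel yields /ð/ → /ðo/, /t/ → /to/, /j/ → /jo/, /z/ → /zo/.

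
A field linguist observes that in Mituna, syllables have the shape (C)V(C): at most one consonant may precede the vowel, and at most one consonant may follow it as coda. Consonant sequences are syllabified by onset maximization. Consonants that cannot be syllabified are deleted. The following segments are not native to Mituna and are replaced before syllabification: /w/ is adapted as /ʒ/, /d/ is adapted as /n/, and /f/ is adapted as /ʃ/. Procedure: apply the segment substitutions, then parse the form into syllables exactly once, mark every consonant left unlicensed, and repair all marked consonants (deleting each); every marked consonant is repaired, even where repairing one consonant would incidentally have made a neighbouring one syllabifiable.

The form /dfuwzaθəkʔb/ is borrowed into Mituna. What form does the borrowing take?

Substitution: /d/ → /n/, /f/ → /ʃ/, /w/ → /ʒ/, giving /nʃuʒzaθəkʔb/.
The consonants /n/, /ʔ/, /b/ cannot be parsed into a legal (C)V(C) syllable (at most one coda consonant is licensed; onsets are limited to one consonant).
Deletion applies to /n/, /ʔ/, /b/.

ʃuʒzaθək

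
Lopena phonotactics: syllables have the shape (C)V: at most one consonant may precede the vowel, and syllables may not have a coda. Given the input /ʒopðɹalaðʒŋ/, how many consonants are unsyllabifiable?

The consonants /p/, /ð/, /ð/, /ʒ/, /ŋ/ cannot be parsed into a legal (C)V syllable (no codas are permitted; onsets are limited to one consonant).

5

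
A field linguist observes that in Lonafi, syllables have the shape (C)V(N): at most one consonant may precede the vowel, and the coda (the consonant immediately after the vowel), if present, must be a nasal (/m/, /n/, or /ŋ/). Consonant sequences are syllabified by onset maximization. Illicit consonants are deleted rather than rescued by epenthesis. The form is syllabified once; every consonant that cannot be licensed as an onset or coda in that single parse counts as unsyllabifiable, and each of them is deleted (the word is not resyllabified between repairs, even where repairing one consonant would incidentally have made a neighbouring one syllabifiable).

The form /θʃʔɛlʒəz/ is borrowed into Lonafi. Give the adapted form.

ʔɛʒə

Syllabifying with onset maximization leaves /θ/, /ʃ/, /l/, /z/ stranded (only a nasal (/m/, /n/, or /ŋ/) is licensed in coda position; onsets are limited to one consonant).
Each unlicensed consonant is deleted: /θ/, /ʃ/, /l/, /z/.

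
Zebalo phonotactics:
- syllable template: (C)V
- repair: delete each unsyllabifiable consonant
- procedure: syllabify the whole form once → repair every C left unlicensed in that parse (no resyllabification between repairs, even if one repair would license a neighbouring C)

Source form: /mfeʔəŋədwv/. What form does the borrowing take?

Syllabifying with onset maximization leaves /m/, /d/, /w/, /v/ stranded (no codas are permitted; onsets are limited to one consonant).
Deletion applies to /m/, /d/, /w/, /v/.

feʔəŋə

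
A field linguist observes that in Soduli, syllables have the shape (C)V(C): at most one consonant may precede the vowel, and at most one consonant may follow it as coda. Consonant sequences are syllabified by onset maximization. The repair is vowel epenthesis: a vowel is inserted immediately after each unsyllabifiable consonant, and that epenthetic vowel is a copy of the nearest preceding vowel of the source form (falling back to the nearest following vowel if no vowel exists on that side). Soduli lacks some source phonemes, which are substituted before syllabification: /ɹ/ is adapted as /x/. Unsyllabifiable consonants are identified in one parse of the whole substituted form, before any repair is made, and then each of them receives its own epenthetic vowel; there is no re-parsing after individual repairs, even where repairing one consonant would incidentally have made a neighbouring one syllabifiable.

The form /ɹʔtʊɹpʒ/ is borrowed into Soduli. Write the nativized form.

Substitution: /ɹ/ → /x/, giving /xʔtʊxpʒ/.
The consonants /x/, /ʔ/, /p/, /ʒ/ cannot be parsed into a legal (C)V(C) syllable (at most one coda consonant is licensed; onsets are limited to one consonant).
Each unlicensed consonant becomes the onset of a new syllable: /x/ → /xʊ/, /ʔ/ → /ʔʊ/, /p/ → /pʊ/, /ʒ/ → /ʒʊ/.

xʊʔʊtʊxpʊʒʊ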